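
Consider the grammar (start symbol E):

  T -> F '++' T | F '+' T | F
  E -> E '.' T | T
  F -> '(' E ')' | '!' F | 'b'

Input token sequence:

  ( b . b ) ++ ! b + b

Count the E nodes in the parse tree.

3

[E [T [F ( [E [E [T [F b]]] . [T [F b]]] )] ++ [T [F ! [F b]] + [T [F b]]]]]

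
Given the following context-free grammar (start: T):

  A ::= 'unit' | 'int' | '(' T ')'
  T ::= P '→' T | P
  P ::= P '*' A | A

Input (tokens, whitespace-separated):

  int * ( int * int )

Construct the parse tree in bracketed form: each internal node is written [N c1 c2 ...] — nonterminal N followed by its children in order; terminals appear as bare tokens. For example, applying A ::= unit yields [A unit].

[T [P [P [A int]] * [A ( [T [P [P [A int]] * [A int]]] )]]]

T
P
P * A
A * A
int * A
int * ( T )
int * ( P )
int * ( P * A )
int * ( A * A )
int * ( int * A )
int * ( int * int )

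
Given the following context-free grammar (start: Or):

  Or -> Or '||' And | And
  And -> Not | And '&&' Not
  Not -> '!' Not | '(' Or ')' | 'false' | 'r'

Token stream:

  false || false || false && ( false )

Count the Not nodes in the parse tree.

[Or [Or [Or [And [Not false]]] || [And [Not false]]] || [And [And [Not false]] && [Not ( [Or [And [Not false]]] )]]]

5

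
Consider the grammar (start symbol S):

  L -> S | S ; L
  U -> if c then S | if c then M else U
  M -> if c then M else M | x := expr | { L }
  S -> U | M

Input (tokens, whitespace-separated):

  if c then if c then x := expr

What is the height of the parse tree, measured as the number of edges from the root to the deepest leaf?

[S [U if c then [S [U if c then [S [M x := expr]]]]]]

6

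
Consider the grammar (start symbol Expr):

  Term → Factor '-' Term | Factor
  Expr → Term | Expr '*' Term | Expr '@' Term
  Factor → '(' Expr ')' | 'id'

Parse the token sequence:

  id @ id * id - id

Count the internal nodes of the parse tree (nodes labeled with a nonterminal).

11

[Expr [Expr [Expr [Term [Factor id]]] @ [Term [Factor id]]] * [Term [Factor id] - [Term [Factor id]]]]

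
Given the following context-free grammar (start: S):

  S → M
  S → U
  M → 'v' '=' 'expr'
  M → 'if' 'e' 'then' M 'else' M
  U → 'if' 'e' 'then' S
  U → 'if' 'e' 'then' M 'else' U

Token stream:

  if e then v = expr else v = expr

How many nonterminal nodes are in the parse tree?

4

[S [M if e then [M v = expr] else [M v = expr]]]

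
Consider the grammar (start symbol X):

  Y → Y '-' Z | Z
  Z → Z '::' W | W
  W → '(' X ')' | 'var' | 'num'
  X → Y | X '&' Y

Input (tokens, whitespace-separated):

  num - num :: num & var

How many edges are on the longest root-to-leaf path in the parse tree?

6

[X [X [Y [Y [Z [W num]]] - [Z [Z [W num]] :: [W num]]]] & [Y [Z [W var]]]]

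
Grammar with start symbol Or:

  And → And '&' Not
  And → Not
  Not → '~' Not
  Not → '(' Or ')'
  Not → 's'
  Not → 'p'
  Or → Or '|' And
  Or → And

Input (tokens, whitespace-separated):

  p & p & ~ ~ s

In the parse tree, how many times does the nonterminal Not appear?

[Or [And [And [And [Not p]] & [Not p]] & [Not ~ [Not ~ [Not s]]]]]

5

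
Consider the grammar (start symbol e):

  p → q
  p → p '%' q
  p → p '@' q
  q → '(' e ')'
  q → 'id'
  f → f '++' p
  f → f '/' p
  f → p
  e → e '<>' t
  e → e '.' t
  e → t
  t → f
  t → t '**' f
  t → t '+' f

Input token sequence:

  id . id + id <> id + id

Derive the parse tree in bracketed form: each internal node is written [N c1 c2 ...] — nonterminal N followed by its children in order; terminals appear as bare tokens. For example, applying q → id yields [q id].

[e [e [e [t [f [p [q id]]]]] . [t [t [f [p [q id]]]] + [f [p [q id]]]]] <> [t [t [f [p [q id]]]] + [f [p [q id]]]]]

e
e <> t
e . t <> t
t . t <> t
f . t <> t
p . t <> t
q . t <> t
id . t <> t
id . t + f <> t
id . f + f <> t
id . p + f <> t
id . q + f <> t
id . id + f <> t
id . id + p <> t
id . id + q <> t
id . id + id <> t
id . id + id <> t + f
id . id + id <> f + f
id . id + id <> p + f
id . id + id <> q + f
id . id + id <> id + f
id . id + id <> id + p
id . id + id <> id + q
id . id + id <> id + id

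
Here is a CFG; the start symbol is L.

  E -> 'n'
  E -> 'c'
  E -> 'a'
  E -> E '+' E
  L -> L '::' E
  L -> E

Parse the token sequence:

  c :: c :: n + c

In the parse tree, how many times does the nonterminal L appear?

3

[L [L [L [E c]] :: [E c]] :: [E [E n] + [E c]]]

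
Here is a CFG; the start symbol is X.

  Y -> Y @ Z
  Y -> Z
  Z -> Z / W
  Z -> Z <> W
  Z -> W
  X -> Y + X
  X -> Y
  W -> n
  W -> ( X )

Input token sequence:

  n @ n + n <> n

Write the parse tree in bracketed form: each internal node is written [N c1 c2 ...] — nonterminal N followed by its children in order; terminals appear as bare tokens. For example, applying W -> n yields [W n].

[X [Y [Y [Z [W n]]] @ [Z [W n]]] + [X [Y [Z [Z [W n]] <> [W n]]]]]

X
Y + X
Y @ Z + X
Z @ Z + X
W @ Z + X
n @ Z + X
n @ W + X
n @ n + X
n @ n + Y
n @ n + Z
n @ n + Z <> W
n @ n + W <> W
n @ n + n <> W
n @ n + n <> n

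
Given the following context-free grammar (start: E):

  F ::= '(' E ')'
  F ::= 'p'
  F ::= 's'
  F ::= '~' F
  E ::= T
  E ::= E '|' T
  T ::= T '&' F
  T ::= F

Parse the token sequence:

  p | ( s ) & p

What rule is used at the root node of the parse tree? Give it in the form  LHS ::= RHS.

[E [E [T [F p]]] | [T [T [F ( [E [T [F s]]] )]] & [F p]]]

E ::= E '|' T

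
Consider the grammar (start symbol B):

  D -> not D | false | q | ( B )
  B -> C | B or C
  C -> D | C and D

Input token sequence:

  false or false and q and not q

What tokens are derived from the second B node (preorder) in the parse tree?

false

[B [B [C [D false]]] or [C [C [C [D false]] and [D q]] and [D not [D q]]]]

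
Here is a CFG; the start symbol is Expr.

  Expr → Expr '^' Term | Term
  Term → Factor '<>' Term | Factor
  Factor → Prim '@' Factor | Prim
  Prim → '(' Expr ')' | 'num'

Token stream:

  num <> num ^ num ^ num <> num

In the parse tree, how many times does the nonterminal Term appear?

[Expr [Expr [Expr [Term [Factor [Prim num]] <> [Term [Factor [Prim num]]]]] ^ [Term [Factor [Prim num]]]] ^ [Term [Factor [Prim num]] <> [Term [Factor [Prim num]]]]]

5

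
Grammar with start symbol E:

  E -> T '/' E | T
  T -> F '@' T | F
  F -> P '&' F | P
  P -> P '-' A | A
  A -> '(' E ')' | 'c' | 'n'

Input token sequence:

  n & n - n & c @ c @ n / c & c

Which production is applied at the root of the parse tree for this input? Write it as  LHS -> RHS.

E -> T '/' E

[E [T [F [P [A n]] & [F [P [P [A n]] - [A n]] & [F [P [A c]]]]] @ [T [F [P [A c]]] @ [T [F [P [A n]]]]]] / [E [T [F [P [A c]] & [F [P [A c]]]]]]]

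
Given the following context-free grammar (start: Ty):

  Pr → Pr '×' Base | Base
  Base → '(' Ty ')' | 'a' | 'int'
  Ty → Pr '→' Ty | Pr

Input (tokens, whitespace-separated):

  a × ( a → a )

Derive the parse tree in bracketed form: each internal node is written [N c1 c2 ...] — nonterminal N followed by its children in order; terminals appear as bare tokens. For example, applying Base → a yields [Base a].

[Ty [Pr [Pr [Base a]] × [Base ( [Ty [Pr [Base a]] → [Ty [Pr [Base a]]]] )]]]

Ty
Pr
Pr × Base
Base × Base
a × Base
a × ( Ty )
a × ( Pr → Ty )
a × ( Base → Ty )
a × ( a → Ty )
a × ( a → Pr )
a × ( a → Base )
a × ( a → a )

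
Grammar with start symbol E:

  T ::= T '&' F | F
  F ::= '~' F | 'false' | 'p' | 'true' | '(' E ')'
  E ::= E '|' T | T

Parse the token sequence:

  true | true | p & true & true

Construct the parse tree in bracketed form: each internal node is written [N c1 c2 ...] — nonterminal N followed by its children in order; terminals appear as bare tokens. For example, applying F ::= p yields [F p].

[E [E [E [T [F true]]] | [T [F true]]] | [T [T [T [F p]] & [F true]] & [F true]]]

E
E | T
E | T | T
T | T | T
F | T | T
true | T | T
true | F | T
true | true | T
true | true | T & F
true | true | T & F & F
true | true | F & F & F
true | true | p & F & F
true | true | p & true & F
true | true | p & true & true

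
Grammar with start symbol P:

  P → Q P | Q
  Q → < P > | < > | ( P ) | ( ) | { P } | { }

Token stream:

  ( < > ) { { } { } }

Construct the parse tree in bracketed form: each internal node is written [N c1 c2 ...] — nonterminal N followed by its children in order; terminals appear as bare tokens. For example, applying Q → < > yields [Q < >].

[P [Q ( [P [Q < >]] )] [P [Q { [P [Q { }] [P [Q { }]]] }]]]

P
Q P
( P ) P
( Q ) P
( < > ) P
( < > ) Q
( < > ) { P }
( < > ) { Q P }
( < > ) { { } P }
( < > ) { { } Q }
( < > ) { { } { } }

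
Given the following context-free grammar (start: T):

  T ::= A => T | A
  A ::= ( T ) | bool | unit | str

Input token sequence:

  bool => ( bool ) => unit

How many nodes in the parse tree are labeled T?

[T [A bool] => [T [A ( [T [A bool]] )] => [T [A unit]]]]

4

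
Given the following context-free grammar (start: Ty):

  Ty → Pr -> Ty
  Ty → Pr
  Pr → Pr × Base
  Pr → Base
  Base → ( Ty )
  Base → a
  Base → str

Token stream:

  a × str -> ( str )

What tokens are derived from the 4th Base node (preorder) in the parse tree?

[Ty [Pr [Pr [Base a]] × [Base str]] -> [Ty [Pr [Base ( [Ty [Pr [Base str]]] )]]]]

str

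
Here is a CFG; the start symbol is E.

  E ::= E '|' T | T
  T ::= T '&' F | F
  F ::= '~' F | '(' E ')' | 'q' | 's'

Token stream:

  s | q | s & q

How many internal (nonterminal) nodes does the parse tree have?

[E [E [E [T [F s]]] | [T [F q]]] | [T [T [F s]] & [F q]]]

11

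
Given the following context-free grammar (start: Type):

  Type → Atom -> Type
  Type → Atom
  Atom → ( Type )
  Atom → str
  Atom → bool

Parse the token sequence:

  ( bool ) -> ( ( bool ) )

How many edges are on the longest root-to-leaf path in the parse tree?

7

[Type [Atom ( [Type [Atom bool]] )] -> [Type [Atom ( [Type [Atom ( [Type [Atom bool]] )]] )]]]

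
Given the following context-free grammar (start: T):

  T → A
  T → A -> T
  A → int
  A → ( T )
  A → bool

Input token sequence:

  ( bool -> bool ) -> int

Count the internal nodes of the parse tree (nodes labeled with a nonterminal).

[T [A ( [T [A bool] -> [T [A bool]]] )] -> [T [A int]]]

8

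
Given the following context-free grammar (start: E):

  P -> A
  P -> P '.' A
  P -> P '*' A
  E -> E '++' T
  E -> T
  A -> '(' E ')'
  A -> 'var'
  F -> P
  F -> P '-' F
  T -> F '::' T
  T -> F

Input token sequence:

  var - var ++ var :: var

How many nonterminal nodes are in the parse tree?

17

[E [E [T [F [P [A var]] - [F [P [A var]]]]]] ++ [T [F [P [A var]]] :: [T [F [P [A var]]]]]]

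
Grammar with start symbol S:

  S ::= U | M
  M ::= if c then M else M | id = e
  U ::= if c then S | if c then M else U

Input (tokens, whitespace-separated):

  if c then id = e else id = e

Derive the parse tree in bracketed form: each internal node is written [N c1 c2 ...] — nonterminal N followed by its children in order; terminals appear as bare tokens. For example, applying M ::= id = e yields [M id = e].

[S [M if c then [M id = e] else [M id = e]]]

S
M
if c then M else M
if c then id = e else M
if c then id = e else id = e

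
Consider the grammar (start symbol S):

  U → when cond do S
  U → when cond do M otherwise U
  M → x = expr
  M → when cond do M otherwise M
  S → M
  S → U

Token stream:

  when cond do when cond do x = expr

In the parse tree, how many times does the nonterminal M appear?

[S [U when cond do [S [U when cond do [S [M x = expr]]]]]]

1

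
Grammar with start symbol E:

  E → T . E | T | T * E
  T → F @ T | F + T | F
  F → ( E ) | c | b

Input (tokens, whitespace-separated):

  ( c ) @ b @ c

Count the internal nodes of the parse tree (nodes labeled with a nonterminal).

10

[E [T [F ( [E [T [F c]]] )] @ [T [F b] @ [T [F c]]]]]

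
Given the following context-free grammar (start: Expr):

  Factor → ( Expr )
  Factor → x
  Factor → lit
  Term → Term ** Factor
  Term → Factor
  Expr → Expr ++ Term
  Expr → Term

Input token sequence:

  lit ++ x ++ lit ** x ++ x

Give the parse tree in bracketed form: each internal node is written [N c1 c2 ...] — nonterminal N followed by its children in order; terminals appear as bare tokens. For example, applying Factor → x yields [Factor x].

Expr
Expr ++ Term
Expr ++ Term ++ Term
Expr ++ Term ++ Term ++ Term
Term ++ Term ++ Term ++ Term
Factor ++ Term ++ Term ++ Term
lit ++ Term ++ Term ++ Term
lit ++ Factor ++ Term ++ Term
lit ++ x ++ Term ++ Term
lit ++ x ++ Term ** Factor ++ Term
lit ++ x ++ Factor ** Factor ++ Term
lit ++ x ++ lit ** Factor ++ Term
lit ++ x ++ lit ** x ++ Term
lit ++ x ++ lit ** x ++ Factor
lit ++ x ++ lit ** x ++ x

[Expr [Expr [Expr [Expr [Term [Factor lit]]] ++ [Term [Factor x]]] ++ [Term [Term [Factor lit]] ** [Factor x]]] ++ [Term [Factor x]]]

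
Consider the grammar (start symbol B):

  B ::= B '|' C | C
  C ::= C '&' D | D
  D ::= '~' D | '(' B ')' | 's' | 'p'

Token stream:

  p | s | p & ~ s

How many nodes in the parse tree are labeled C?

4

[B [B [B [C [D p]]] | [C [D s]]] | [C [C [D p]] & [D ~ [D s]]]]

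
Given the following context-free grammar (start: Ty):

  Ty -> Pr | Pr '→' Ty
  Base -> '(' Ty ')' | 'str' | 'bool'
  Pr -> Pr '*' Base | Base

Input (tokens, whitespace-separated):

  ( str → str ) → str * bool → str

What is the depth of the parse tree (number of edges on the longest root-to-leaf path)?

[Ty [Pr [Base ( [Ty [Pr [Base str]] → [Ty [Pr [Base str]]]] )]] → [Ty [Pr [Pr [Base str]] * [Base bool]] → [Ty [Pr [Base str]]]]]

7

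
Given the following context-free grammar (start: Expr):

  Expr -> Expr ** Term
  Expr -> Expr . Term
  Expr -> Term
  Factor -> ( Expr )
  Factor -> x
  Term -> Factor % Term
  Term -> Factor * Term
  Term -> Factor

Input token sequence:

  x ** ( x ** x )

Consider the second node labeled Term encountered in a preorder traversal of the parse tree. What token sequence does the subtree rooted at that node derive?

[Expr [Expr [Term [Factor x]]] ** [Term [Factor ( [Expr [Expr [Term [Factor x]]] ** [Term [Factor x]]] )]]]

( x ** x )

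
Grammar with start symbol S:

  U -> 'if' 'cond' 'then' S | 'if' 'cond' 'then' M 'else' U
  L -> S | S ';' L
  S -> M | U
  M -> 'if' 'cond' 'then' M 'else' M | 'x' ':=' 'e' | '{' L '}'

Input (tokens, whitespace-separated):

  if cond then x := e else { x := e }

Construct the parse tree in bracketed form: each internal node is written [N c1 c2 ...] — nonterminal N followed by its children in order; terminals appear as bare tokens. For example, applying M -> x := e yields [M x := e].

[S [M if cond then [M x := e] else [M { [L [S [M x := e]]] }]]]

S
M
if cond then M else M
if cond then x := e else M
if cond then x := e else { L }
if cond then x := e else { S }
if cond then x := e else { M }
if cond then x := e else { x := e }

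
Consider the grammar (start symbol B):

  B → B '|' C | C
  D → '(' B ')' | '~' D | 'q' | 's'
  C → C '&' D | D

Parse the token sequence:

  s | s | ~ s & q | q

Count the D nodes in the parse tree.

6

[B [B [B [B [C [D s]]] | [C [D s]]] | [C [C [D ~ [D s]]] & [D q]]] | [C [D q]]]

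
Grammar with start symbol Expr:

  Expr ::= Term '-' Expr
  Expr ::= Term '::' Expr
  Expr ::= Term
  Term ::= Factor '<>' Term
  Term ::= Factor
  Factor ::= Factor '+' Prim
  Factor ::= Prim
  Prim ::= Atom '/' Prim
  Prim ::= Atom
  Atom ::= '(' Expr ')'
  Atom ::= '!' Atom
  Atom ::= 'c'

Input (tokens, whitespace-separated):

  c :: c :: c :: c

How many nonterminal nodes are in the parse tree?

20

[Expr [Term [Factor [Prim [Atom c]]]] :: [Expr [Term [Factor [Prim [Atom c]]]] :: [Expr [Term [Factor [Prim [Atom c]]]] :: [Expr [Term [Factor [Prim [Atom c]]]]]]]]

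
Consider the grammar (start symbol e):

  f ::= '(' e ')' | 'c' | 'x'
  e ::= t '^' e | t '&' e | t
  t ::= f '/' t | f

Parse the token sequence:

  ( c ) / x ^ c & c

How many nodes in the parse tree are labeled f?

5

[e [t [f ( [e [t [f c]]] )] / [t [f x]]] ^ [e [t [f c]] & [e [t [f c]]]]]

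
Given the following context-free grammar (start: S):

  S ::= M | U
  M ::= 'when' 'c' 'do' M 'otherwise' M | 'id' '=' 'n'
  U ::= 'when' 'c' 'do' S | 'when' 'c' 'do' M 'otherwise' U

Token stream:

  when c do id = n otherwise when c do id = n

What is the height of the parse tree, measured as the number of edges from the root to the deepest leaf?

5

[S [U when c do [M id = n] otherwise [U when c do [S [M id = n]]]]]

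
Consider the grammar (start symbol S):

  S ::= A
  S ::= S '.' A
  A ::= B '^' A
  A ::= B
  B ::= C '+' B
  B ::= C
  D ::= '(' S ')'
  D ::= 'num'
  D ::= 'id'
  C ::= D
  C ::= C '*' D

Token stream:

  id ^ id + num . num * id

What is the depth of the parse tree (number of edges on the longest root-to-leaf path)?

8

[S [S [A [B [C [D id]]] ^ [A [B [C [D id]] + [B [C [D num]]]]]]] . [A [B [C [C [D num]] * [D id]]]]]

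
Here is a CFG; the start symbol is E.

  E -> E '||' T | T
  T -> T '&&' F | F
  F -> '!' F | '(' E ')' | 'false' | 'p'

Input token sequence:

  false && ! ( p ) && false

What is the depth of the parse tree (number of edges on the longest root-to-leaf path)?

[E [T [T [T [F false]] && [F ! [F ( [E [T [F p]]] )]]] && [F false]]]

8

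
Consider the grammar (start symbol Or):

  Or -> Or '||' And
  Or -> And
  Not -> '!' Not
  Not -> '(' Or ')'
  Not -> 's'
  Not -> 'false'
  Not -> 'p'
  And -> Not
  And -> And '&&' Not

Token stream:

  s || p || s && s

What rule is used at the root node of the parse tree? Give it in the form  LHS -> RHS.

[Or [Or [Or [And [Not s]]] || [And [Not p]]] || [And [And [Not s]] && [Not s]]]

Or -> Or '||' And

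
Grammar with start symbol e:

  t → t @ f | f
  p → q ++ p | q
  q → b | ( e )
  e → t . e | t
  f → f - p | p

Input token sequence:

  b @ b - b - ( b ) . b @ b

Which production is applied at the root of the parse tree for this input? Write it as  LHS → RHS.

[e [t [t [f [p [q b]]]] @ [f [f [f [p [q b]]] - [p [q b]]] - [p [q ( [e [t [f [p [q b]]]]] )]]]] . [e [t [t [f [p [q b]]]] @ [f [p [q b]]]]]]

e → t . e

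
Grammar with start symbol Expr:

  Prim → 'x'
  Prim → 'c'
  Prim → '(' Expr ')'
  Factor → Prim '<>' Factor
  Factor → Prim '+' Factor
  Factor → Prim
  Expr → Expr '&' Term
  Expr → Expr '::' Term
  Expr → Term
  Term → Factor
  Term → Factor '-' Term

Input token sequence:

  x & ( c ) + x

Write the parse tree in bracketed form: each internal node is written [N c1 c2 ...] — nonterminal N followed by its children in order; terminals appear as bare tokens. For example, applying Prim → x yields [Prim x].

Expr
Expr & Term
Term & Term
Factor & Term
Prim & Term
x & Term
x & Factor
x & Prim + Factor
x & ( Expr ) + Factor
x & ( Term ) + Factor
x & ( Factor ) + Factor
x & ( Prim ) + Factor
x & ( c ) + Factor
x & ( c ) + Prim
x & ( c ) + x

[Expr [Expr [Term [Factor [Prim x]]]] & [Term [Factor [Prim ( [Expr [Term [Factor [Prim c]]]] )] + [Factor [Prim x]]]]]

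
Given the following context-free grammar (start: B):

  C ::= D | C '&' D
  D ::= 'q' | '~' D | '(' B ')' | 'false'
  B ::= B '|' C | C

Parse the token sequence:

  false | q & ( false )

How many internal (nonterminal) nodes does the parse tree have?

[B [B [C [D false]]] | [C [C [D q]] & [D ( [B [C [D false]]] )]]]

11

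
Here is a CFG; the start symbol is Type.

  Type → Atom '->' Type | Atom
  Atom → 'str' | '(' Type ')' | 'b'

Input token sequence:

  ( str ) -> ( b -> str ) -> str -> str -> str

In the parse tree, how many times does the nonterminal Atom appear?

8

[Type [Atom ( [Type [Atom str]] )] -> [Type [Atom ( [Type [Atom b] -> [Type [Atom str]]] )] -> [Type [Atom str] -> [Type [Atom str] -> [Type [Atom str]]]]]]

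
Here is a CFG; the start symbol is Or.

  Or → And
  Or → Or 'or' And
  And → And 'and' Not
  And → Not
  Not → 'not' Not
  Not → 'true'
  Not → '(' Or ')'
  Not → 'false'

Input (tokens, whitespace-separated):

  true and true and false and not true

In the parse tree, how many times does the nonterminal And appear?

4

[Or [And [And [And [And [Not true]] and [Not true]] and [Not false]] and [Not not [Not true]]]]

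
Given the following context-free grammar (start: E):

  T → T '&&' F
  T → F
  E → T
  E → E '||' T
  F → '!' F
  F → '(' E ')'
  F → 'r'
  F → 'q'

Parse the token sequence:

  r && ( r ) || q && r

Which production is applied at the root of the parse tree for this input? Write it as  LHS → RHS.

E → E '||' T

[E [E [T [T [F r]] && [F ( [E [T [F r]]] )]]] || [T [T [F q]] && [F r]]]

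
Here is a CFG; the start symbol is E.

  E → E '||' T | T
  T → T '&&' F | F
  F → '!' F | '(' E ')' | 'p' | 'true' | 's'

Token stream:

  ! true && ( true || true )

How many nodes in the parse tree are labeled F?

5

[E [T [T [F ! [F true]]] && [F ( [E [E [T [F true]]] || [T [F true]]] )]]]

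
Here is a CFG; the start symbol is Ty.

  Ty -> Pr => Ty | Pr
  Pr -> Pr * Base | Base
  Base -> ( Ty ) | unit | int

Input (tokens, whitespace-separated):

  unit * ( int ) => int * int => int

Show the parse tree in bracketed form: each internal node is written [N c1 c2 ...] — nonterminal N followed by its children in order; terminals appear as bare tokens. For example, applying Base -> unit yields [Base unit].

Ty
Pr => Ty
Pr * Base => Ty
Base * Base => Ty
unit * Base => Ty
unit * ( Ty ) => Ty
unit * ( Pr ) => Ty
unit * ( Base ) => Ty
unit * ( int ) => Ty
unit * ( int ) => Pr => Ty
unit * ( int ) => Pr * Base => Ty
unit * ( int ) => Base * Base => Ty
unit * ( int ) => int * Base => Ty
unit * ( int ) => int * int => Ty
unit * ( int ) => int * int => Pr
unit * ( int ) => int * int => Base
unit * ( int ) => int * int => int

[Ty [Pr [Pr [Base unit]] * [Base ( [Ty [Pr [Base int]]] )]] => [Ty [Pr [Pr [Base int]] * [Base int]] => [Ty [Pr [Base int]]]]]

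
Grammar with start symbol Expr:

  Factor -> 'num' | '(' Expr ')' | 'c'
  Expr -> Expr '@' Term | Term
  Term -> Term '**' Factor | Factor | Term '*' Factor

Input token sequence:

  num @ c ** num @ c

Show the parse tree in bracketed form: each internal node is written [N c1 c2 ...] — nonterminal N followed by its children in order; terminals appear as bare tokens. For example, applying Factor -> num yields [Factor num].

Expr
Expr @ Term
Expr @ Term @ Term
Term @ Term @ Term
Factor @ Term @ Term
num @ Term @ Term
num @ Term ** Factor @ Term
num @ Factor ** Factor @ Term
num @ c ** Factor @ Term
num @ c ** num @ Term
num @ c ** num @ Factor
num @ c ** num @ c

[Expr [Expr [Expr [Term [Factor num]]] @ [Term [Term [Factor c]] ** [Factor num]]] @ [Term [Factor c]]]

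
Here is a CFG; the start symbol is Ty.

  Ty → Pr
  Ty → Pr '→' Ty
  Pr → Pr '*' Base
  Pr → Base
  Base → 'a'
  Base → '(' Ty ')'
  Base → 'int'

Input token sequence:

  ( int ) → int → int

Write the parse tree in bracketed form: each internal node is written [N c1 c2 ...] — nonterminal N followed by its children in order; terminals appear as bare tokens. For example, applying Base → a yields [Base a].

Ty
Pr → Ty
Base → Ty
( Ty ) → Ty
( Pr ) → Ty
( Base ) → Ty
( int ) → Ty
( int ) → Pr → Ty
( int ) → Base → Ty
( int ) → int → Ty
( int ) → int → Pr
( int ) → int → Base
( int ) → int → int

[Ty [Pr [Base ( [Ty [Pr [Base int]]] )]] → [Ty [Pr [Base int]] → [Ty [Pr [Base int]]]]]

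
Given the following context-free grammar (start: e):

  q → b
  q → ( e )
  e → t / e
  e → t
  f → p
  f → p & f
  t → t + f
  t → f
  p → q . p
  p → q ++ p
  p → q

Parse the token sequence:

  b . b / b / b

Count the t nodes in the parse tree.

3

[e [t [f [p [q b] . [p [q b]]]]] / [e [t [f [p [q b]]]] / [e [t [f [p [q b]]]]]]]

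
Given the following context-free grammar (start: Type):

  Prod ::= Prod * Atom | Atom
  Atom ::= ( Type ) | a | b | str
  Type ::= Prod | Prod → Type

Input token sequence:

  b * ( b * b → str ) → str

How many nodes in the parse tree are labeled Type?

[Type [Prod [Prod [Atom b]] * [Atom ( [Type [Prod [Prod [Atom b]] * [Atom b]] → [Type [Prod [Atom str]]]] )]] → [Type [Prod [Atom str]]]]

4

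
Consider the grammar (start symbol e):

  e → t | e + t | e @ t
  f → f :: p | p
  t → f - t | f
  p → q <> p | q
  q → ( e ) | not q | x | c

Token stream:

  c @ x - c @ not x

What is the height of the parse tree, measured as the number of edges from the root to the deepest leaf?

[e [e [e [t [f [p [q c]]]]] @ [t [f [p [q x]]] - [t [f [p [q c]]]]]] @ [t [f [p [q not [q x]]]]]]

7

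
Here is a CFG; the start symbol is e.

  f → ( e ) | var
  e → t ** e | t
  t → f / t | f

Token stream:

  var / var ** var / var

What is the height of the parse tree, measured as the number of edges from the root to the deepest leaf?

[e [t [f var] / [t [f var]]] ** [e [t [f var] / [t [f var]]]]]

5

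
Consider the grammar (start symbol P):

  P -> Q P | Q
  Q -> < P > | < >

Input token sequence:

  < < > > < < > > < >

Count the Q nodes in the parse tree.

[P [Q < [P [Q < >]] >] [P [Q < [P [Q < >]] >] [P [Q < >]]]]

5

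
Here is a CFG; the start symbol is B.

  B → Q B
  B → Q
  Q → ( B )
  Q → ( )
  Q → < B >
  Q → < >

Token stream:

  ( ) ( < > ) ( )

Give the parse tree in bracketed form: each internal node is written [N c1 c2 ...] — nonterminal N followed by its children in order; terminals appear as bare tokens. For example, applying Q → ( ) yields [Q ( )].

B
Q B
( ) B
( ) Q B
( ) ( B ) B
( ) ( Q ) B
( ) ( < > ) B
( ) ( < > ) Q
( ) ( < > ) ( )

[B [Q ( )] [B [Q ( [B [Q < >]] )] [B [Q ( )]]]]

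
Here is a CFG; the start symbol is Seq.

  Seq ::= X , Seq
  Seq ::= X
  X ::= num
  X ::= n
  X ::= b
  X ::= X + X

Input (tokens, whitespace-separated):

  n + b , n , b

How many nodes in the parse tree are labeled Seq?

3

[Seq [X [X n] + [X b]] , [Seq [X n] , [Seq [X b]]]]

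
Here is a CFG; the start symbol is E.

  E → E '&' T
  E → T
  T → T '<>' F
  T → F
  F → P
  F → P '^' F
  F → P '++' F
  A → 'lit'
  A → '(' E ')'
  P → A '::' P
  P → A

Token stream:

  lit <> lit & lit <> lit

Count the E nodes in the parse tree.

[E [E [T [T [F [P [A lit]]]] <> [F [P [A lit]]]]] & [T [T [F [P [A lit]]]] <> [F [P [A lit]]]]]

2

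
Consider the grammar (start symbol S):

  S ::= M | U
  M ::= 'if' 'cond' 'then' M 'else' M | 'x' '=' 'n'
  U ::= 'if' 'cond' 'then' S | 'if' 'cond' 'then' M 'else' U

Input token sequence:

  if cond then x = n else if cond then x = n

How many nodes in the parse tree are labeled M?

[S [U if cond then [M x = n] else [U if cond then [S [M x = n]]]]]

2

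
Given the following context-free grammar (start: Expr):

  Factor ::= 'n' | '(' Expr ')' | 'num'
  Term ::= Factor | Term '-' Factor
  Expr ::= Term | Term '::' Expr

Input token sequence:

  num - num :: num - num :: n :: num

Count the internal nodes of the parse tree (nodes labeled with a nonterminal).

16

[Expr [Term [Term [Factor num]] - [Factor num]] :: [Expr [Term [Term [Factor num]] - [Factor num]] :: [Expr [Term [Factor n]] :: [Expr [Term [Factor num]]]]]]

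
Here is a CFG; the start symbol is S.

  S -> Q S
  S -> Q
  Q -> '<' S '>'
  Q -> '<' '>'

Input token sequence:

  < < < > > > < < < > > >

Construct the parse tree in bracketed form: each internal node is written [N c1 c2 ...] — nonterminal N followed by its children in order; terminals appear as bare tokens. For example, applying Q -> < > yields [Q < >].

[S [Q < [S [Q < [S [Q < >]] >]] >] [S [Q < [S [Q < [S [Q < >]] >]] >]]]

S
Q S
< S > S
< Q > S
< < S > > S
< < Q > > S
< < < > > > S
< < < > > > Q
< < < > > > < S >
< < < > > > < Q >
< < < > > > < < S > >
< < < > > > < < Q > >
< < < > > > < < < > > >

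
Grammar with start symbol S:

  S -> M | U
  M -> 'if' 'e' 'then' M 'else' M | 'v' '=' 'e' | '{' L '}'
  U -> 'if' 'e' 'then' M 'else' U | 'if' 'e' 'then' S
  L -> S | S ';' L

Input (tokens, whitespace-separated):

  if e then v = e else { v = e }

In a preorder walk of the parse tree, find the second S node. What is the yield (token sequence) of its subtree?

[S [M if e then [M v = e] else [M { [L [S [M v = e]]] }]]]

v = e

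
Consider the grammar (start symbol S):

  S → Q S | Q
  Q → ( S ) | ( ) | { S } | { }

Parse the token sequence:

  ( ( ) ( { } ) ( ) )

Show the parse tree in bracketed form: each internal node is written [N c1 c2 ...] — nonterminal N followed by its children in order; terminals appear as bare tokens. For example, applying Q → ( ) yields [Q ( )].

[S [Q ( [S [Q ( )] [S [Q ( [S [Q { }]] )] [S [Q ( )]]]] )]]

S
Q
( S )
( Q S )
( ( ) S )
( ( ) Q S )
( ( ) ( S ) S )
( ( ) ( Q ) S )
( ( ) ( { } ) S )
( ( ) ( { } ) Q )
( ( ) ( { } ) ( ) )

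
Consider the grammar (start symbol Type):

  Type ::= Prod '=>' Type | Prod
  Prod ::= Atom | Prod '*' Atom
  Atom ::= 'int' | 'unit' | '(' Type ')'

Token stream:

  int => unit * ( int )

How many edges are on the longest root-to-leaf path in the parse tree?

[Type [Prod [Atom int]] => [Type [Prod [Prod [Atom unit]] * [Atom ( [Type [Prod [Atom int]]] )]]]]

7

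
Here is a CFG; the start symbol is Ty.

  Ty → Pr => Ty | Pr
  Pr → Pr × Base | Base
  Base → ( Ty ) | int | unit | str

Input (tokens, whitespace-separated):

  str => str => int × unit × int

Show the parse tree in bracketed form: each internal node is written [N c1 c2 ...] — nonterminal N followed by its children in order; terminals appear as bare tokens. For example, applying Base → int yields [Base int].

Ty
Pr => Ty
Base => Ty
str => Ty
str => Pr => Ty
str => Base => Ty
str => str => Ty
str => str => Pr
str => str => Pr × Base
str => str => Pr × Base × Base
str => str => Base × Base × Base
str => str => int × Base × Base
str => str => int × unit × Base
str => str => int × unit × int

[Ty [Pr [Base str]] => [Ty [Pr [Base str]] => [Ty [Pr [Pr [Pr [Base int]] × [Base unit]] × [Base int]]]]]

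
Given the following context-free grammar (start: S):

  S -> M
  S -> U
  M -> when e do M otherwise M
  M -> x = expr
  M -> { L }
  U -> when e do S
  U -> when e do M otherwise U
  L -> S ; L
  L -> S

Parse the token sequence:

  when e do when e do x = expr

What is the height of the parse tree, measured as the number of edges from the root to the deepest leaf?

[S [U when e do [S [U when e do [S [M x = expr]]]]]]

6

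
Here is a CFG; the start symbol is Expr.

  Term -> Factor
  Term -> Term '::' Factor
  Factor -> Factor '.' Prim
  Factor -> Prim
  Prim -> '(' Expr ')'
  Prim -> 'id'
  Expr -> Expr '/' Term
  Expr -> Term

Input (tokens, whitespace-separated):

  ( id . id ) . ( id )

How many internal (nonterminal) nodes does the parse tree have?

[Expr [Term [Factor [Factor [Prim ( [Expr [Term [Factor [Factor [Prim id]] . [Prim id]]]] )]] . [Prim ( [Expr [Term [Factor [Prim id]]]] )]]]]

16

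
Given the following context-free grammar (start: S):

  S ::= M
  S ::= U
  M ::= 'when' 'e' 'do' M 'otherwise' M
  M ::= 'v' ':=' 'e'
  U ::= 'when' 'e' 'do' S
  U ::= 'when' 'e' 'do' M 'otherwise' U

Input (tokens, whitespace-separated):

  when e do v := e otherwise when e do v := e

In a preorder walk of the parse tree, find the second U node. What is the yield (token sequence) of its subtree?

when e do v := e

[S [U when e do [M v := e] otherwise [U when e do [S [M v := e]]]]]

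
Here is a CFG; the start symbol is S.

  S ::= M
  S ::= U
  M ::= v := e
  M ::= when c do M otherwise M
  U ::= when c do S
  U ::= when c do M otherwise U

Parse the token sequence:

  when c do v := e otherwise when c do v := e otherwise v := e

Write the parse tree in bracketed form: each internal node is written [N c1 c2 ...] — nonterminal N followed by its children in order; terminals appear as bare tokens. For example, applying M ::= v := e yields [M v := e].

S
M
when c do M otherwise M
when c do v := e otherwise M
when c do v := e otherwise when c do M otherwise M
when c do v := e otherwise when c do v := e otherwise M
when c do v := e otherwise when c do v := e otherwise v := e

[S [M when c do [M v := e] otherwise [M when c do [M v := e] otherwise [M v := e]]]]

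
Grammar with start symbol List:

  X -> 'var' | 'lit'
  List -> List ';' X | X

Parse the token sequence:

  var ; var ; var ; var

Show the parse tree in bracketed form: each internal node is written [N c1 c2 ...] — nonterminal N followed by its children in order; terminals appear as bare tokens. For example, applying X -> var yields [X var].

List
List ; X
List ; X ; X
List ; X ; X ; X
X ; X ; X ; X
var ; X ; X ; X
var ; var ; X ; X
var ; var ; var ; X
var ; var ; var ; var

[List [List [List [List [X var]] ; [X var]] ; [X var]] ; [X var]]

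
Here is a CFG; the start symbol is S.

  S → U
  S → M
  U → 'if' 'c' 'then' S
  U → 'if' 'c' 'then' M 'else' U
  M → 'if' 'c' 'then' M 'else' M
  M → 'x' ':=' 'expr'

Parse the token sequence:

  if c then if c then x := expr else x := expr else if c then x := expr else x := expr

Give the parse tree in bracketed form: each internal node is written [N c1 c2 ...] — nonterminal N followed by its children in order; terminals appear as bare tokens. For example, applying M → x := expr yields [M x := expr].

[S [M if c then [M if c then [M x := expr] else [M x := expr]] else [M if c then [M x := expr] else [M x := expr]]]]

S
M
if c then M else M
if c then if c then M else M else M
if c then if c then x := expr else M else M
if c then if c then x := expr else x := expr else M
if c then if c then x := expr else x := expr else if c then M else M
if c then if c then x := expr else x := expr else if c then x := expr else M
if c then if c then x := expr else x := expr else if c then x := expr else x := expr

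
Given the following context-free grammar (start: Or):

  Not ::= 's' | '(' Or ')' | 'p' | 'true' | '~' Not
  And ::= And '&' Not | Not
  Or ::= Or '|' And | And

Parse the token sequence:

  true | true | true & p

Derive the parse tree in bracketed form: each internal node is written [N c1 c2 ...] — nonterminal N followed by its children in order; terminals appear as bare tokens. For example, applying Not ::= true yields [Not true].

Or
Or | And
Or | And | And
And | And | And
Not | And | And
true | And | And
true | Not | And
true | true | And
true | true | And & Not
true | true | Not & Not
true | true | true & Not
true | true | true & p

[Or [Or [Or [And [Not true]]] | [And [Not true]]] | [And [And [Not true]] & [Not p]]]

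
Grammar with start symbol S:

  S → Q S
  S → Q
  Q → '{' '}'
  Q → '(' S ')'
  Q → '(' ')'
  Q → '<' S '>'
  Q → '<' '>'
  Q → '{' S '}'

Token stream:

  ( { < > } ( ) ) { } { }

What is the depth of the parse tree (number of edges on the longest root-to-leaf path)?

[S [Q ( [S [Q { [S [Q < >]] }] [S [Q ( )]]] )] [S [Q { }] [S [Q { }]]]]

6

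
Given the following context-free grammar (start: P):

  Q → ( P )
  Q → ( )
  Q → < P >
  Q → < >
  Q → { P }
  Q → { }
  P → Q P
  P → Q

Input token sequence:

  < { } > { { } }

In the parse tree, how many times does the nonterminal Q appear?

4

[P [Q < [P [Q { }]] >] [P [Q { [P [Q { }]] }]]]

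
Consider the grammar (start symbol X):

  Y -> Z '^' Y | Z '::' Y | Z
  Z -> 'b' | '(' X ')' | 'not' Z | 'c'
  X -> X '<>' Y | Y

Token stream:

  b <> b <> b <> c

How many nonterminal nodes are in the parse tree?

[X [X [X [X [Y [Z b]]] <> [Y [Z b]]] <> [Y [Z b]]] <> [Y [Z c]]]

12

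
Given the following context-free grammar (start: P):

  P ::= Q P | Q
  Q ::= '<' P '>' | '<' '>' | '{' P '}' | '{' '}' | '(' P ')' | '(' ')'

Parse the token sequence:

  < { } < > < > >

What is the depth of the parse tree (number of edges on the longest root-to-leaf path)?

[P [Q < [P [Q { }] [P [Q < >] [P [Q < >]]]] >]]

6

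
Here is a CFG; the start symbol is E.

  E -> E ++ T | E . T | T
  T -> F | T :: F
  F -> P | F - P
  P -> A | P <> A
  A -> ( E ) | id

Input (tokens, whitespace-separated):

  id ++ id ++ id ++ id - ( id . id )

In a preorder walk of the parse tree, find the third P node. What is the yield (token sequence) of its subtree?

[E [E [E [E [T [F [P [A id]]]]] ++ [T [F [P [A id]]]]] ++ [T [F [P [A id]]]]] ++ [T [F [F [P [A id]]] - [P [A ( [E [E [T [F [P [A id]]]]] . [T [F [P [A id]]]]] )]]]]]

id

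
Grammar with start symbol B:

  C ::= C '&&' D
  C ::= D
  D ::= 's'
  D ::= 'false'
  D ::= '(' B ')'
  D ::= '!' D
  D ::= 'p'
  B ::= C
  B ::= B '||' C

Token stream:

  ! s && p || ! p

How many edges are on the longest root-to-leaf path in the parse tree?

6

[B [B [C [C [D ! [D s]]] && [D p]]] || [C [D ! [D p]]]]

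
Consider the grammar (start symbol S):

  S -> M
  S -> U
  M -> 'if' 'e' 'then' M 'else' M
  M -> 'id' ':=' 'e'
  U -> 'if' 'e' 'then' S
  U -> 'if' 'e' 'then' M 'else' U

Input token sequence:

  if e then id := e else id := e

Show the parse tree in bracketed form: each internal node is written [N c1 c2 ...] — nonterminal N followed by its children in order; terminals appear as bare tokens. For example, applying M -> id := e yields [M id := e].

[S [M if e then [M id := e] else [M id := e]]]

S
M
if e then M else M
if e then id := e else M
if e then id := e else id := e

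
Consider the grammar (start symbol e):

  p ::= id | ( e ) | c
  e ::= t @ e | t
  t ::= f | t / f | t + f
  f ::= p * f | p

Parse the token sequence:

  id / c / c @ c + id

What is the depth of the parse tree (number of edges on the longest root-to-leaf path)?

6

[e [t [t [t [f [p id]]] / [f [p c]]] / [f [p c]]] @ [e [t [t [f [p c]]] + [f [p id]]]]]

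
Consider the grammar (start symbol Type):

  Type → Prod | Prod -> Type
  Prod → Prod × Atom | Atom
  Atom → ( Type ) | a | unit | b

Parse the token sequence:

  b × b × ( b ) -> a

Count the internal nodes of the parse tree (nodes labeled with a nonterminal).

13

[Type [Prod [Prod [Prod [Atom b]] × [Atom b]] × [Atom ( [Type [Prod [Atom b]]] )]] -> [Type [Prod [Atom a]]]]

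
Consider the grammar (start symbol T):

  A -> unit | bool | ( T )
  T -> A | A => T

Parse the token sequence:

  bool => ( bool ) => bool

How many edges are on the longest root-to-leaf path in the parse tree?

5

[T [A bool] => [T [A ( [T [A bool]] )] => [T [A bool]]]]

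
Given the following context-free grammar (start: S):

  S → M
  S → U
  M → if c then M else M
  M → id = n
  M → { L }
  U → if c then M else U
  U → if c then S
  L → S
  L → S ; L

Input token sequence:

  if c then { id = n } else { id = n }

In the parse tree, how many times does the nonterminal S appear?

3

[S [M if c then [M { [L [S [M id = n]]] }] else [M { [L [S [M id = n]]] }]]]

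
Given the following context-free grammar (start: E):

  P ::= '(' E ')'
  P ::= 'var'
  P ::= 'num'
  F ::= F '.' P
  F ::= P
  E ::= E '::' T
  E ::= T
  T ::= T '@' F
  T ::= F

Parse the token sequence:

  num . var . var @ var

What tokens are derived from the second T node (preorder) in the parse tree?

num . var . var

[E [T [T [F [F [F [P num]] . [P var]] . [P var]]] @ [F [P var]]]]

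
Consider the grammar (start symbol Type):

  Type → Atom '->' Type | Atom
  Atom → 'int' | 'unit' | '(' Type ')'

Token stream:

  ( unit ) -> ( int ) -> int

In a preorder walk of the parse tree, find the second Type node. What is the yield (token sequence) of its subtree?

[Type [Atom ( [Type [Atom unit]] )] -> [Type [Atom ( [Type [Atom int]] )] -> [Type [Atom int]]]]

unit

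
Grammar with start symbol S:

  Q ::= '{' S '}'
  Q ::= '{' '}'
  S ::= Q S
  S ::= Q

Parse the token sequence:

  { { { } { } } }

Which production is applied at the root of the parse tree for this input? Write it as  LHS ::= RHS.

[S [Q { [S [Q { [S [Q { }] [S [Q { }]]] }]] }]]

S ::= Q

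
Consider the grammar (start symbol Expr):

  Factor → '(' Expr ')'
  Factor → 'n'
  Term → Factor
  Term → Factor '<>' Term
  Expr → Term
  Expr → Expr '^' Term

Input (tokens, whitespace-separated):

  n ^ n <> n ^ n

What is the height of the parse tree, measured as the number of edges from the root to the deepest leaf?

[Expr [Expr [Expr [Term [Factor n]]] ^ [Term [Factor n] <> [Term [Factor n]]]] ^ [Term [Factor n]]]

5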